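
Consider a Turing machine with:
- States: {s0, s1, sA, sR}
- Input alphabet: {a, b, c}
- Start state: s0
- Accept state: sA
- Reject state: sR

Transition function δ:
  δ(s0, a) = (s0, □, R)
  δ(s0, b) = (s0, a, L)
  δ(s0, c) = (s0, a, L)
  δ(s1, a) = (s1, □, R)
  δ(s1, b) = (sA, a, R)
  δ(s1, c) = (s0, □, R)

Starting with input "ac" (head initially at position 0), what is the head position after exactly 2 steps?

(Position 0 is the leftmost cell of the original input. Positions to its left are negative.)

Execution trace (head position shown):
Step 0: [s0]ac  (head at position 0)
Step 1: move right → □[s0]c  (head at position 1)
Step 2: move left → [s0]□a  (head at position 0)

After 2 steps, the head is at position 0.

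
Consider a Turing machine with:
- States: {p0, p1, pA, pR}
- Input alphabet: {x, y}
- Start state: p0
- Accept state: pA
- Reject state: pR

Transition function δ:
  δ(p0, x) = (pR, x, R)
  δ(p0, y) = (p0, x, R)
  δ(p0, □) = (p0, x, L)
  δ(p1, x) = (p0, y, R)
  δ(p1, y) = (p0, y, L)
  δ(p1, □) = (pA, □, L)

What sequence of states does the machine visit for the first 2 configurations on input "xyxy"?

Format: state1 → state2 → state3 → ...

Execution trace:
Initial: [p0]xyxy
Step 1: δ(p0, x) = (pR, x, R) → x[pR]yxy

The machine reaches the reject state pR and halts.

State sequence: p0 → pR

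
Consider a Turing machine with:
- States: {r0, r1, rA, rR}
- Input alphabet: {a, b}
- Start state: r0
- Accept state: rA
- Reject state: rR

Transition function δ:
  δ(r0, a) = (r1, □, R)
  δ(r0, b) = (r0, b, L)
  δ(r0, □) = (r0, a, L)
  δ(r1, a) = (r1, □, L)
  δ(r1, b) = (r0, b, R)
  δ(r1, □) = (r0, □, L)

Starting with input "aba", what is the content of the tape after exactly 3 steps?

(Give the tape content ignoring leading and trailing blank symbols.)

Execution trace:
Initial: [r0]aba
Step 1: δ(r0, a) = (r1, □, R) → □[r1]ba
Step 2: δ(r1, b) = (r0, b, R) → □b[r0]a
Step 3: δ(r0, a) = (r1, □, R) → □b□[r1]□

After 3 steps, the tape (ignoring leading/trailing blanks) is: b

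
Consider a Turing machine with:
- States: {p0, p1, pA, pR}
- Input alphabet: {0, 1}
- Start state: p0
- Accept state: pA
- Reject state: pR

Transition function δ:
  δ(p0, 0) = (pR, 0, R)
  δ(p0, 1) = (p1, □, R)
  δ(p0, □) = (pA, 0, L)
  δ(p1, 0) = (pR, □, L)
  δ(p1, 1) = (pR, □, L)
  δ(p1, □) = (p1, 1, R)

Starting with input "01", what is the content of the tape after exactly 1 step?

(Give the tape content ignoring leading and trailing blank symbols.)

Execution trace:
Initial: [p0]01
Step 1: δ(p0, 0) = (pR, 0, R) → 0[pR]1

The machine reaches the reject state pR and halts.

After 1 step, the tape (ignoring leading/trailing blanks) is: 01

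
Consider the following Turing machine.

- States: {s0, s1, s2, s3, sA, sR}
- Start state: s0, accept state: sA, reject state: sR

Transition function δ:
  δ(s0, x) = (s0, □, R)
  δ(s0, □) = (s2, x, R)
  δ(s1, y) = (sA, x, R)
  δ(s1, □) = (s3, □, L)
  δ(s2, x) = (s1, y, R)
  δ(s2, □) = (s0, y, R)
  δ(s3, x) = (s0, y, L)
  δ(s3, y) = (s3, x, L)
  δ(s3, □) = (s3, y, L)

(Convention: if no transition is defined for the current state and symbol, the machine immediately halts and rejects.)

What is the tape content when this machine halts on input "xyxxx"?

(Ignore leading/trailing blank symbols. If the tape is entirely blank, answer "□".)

Execution trace:
Initial: [s0]xyxxx
Step 1: δ(s0, x) = (s0, □, R) → □[s0]yxxx

No transition is defined for δ(s0, y). By convention the machine halts and rejects.

Final tape (ignoring leading/trailing blanks): yxxx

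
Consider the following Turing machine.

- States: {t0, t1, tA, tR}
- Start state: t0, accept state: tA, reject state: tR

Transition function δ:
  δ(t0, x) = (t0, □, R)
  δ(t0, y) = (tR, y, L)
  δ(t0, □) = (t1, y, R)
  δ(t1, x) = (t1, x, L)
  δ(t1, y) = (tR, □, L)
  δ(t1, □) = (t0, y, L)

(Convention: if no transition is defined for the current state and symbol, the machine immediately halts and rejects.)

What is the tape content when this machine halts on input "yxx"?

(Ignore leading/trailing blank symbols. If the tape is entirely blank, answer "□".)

Execution trace:
Initial: [t0]yxx
Step 1: δ(t0, y) = (tR, y, L) → [tR]□yxx

The machine reaches the reject state tR and halts.

Final tape (ignoring leading/trailing blanks): yxx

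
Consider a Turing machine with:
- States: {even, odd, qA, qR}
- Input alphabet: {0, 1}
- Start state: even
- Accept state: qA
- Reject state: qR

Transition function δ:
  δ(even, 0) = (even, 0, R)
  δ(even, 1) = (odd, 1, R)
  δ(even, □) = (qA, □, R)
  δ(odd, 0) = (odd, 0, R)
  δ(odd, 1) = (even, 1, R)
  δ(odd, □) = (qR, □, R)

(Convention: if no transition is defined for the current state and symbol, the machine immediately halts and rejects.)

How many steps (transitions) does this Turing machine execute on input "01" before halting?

Execution trace:
Initial: [even]01
Step 1: δ(even, 0) = (even, 0, R) → 0[even]1
Step 2: δ(even, 1) = (odd, 1, R) → 01[odd]□
Step 3: δ(odd, □) = (qR, □, R) → 01□[qR]□

The machine reaches the reject state qR and halts.

The machine executed 3 steps before halting.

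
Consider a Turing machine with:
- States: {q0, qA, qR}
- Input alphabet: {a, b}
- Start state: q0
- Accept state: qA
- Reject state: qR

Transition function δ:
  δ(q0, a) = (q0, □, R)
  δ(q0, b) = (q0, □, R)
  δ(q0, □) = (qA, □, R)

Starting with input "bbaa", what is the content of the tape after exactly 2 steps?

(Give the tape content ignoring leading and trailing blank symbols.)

Execution trace:
Initial: [q0]bbaa
Step 1: δ(q0, b) = (q0, □, R) → □[q0]baa
Step 2: δ(q0, b) = (q0, □, R) → □□[q0]aa

After 2 steps, the tape (ignoring leading/trailing blanks) is: aa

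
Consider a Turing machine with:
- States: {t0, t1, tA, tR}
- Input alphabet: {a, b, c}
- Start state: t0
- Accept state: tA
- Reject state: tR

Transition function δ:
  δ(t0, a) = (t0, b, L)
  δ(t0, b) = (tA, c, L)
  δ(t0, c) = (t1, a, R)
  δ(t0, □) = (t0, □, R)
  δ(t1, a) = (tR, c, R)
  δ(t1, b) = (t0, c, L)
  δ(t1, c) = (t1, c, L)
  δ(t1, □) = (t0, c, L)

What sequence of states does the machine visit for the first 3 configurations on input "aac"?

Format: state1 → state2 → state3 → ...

Execution trace:
Initial: [t0]aac
Step 1: δ(t0, a) = (t0, b, L) → [t0]□bac
Step 2: δ(t0, □) = (t0, □, R) → □[t0]bac

State sequence: t0 → t0 → t0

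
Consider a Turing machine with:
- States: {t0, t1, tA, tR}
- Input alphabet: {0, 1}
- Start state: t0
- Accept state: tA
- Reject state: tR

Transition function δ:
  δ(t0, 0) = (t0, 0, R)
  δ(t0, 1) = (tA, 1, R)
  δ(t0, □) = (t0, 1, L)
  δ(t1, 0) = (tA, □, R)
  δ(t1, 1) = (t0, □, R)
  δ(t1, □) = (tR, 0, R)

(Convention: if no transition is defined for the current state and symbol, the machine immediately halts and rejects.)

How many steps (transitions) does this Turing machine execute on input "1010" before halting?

Execution trace:
Initial: [t0]1010
Step 1: δ(t0, 1) = (tA, 1, R) → 1[tA]010

The machine reaches the accept state tA and halts.

The machine executed 1 step before halting.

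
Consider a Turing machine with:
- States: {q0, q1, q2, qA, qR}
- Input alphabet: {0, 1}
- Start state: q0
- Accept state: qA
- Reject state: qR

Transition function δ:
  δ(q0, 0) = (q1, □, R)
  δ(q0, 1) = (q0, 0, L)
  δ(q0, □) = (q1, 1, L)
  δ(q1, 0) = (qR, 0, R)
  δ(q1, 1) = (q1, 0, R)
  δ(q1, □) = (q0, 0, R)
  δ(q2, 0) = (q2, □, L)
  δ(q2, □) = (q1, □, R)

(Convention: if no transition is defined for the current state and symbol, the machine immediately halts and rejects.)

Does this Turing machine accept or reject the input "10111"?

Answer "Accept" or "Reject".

Execution trace:
Initial: [q0]10111
Step 1: δ(q0, 1) = (q0, 0, L) → [q0]□00111
Step 2: δ(q0, □) = (q1, 1, L) → [q1]□100111
Step 3: δ(q1, □) = (q0, 0, R) → 0[q0]100111
Step 4: δ(q0, 1) = (q0, 0, L) → [q0]0000111
Step 5: δ(q0, 0) = (q1, □, R) → □[q1]000111
Step 6: δ(q1, 0) = (qR, 0, R) → □0[qR]00111

The machine reaches the reject state qR and halts.

Answer: Reject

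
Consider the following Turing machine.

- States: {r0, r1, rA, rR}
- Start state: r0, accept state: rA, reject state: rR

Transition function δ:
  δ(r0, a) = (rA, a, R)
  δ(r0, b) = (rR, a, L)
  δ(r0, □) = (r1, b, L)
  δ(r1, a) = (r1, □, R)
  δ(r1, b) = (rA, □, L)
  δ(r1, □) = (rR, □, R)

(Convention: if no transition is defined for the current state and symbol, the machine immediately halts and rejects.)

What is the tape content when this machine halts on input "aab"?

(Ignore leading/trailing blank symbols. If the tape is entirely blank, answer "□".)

Execution trace:
Initial: [r0]aab
Step 1: δ(r0, a) = (rA, a, R) → a[rA]ab

The machine reaches the accept state rA and halts.

Final tape (ignoring leading/trailing blanks): aab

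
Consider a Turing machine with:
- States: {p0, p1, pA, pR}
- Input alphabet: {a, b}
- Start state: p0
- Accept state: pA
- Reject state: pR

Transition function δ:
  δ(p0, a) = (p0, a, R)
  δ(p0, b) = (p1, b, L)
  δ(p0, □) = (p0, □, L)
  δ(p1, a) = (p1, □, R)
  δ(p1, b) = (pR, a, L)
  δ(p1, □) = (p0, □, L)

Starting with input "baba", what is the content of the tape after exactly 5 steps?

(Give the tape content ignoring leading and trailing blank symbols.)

Execution trace:
Initial: [p0]baba
Step 1: δ(p0, b) = (p1, b, L) → [p1]□baba
Step 2: δ(p1, □) = (p0, □, L) → [p0]□□baba
Step 3: δ(p0, □) = (p0, □, L) → [p0]□□□baba
Step 4: δ(p0, □) = (p0, □, L) → [p0]□□□□baba
Step 5: δ(p0, □) = (p0, □, L) → [p0]□□□□□baba

After 5 steps, the tape (ignoring leading/trailing blanks) is: baba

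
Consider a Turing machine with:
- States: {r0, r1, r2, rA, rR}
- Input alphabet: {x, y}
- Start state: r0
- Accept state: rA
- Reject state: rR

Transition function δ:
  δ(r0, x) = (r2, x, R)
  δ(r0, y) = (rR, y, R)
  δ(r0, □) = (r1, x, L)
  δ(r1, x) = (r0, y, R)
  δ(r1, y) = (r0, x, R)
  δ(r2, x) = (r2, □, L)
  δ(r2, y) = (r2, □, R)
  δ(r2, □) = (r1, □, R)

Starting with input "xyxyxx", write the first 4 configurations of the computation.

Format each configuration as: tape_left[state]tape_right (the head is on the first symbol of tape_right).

Transitions applied:
Step 1: δ(r0, x) = (r2, x, R)
Step 2: δ(r2, y) = (r2, □, R)
Step 3: δ(r2, x) = (r2, □, L)

The first 4 configurations are:
[r0]xyxyxx ⊢ x[r2]yxyxx ⊢ x□[r2]xyxx ⊢ x[r2]□□yxx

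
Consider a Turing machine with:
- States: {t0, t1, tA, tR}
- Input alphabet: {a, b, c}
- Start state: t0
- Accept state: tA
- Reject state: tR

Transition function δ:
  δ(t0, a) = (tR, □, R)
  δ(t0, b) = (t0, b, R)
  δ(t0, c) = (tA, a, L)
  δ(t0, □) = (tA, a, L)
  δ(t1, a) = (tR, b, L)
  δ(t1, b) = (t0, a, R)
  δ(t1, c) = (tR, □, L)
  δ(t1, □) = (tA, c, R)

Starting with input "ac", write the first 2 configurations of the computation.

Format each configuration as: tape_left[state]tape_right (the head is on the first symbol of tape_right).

Transitions applied:
Step 1: δ(t0, a) = (tR, □, R)

The first 2 configurations are:
[t0]ac ⊢ □[tR]c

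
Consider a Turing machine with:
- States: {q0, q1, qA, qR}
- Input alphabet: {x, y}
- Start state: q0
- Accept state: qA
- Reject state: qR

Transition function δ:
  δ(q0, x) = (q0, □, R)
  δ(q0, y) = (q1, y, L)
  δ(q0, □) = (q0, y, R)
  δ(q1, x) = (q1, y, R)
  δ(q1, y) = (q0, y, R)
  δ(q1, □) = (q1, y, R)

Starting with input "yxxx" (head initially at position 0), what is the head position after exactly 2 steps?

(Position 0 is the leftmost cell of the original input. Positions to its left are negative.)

Execution trace (head position shown):
Step 0: [q0]yxxx  (head at position 0)
Step 1: move left → [q1]□yxxx  (head at position -1)
Step 2: move right → y[q1]yxxx  (head at position 0)

After 2 steps, the head is at position 0.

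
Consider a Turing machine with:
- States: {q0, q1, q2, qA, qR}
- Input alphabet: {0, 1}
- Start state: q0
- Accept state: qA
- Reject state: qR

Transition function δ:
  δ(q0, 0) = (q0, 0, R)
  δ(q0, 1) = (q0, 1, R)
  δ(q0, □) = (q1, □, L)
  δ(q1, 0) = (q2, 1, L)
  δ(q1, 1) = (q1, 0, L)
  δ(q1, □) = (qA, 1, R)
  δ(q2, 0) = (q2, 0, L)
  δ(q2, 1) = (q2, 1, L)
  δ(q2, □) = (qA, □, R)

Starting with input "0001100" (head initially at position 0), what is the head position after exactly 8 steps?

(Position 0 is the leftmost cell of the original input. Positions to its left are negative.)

Execution trace (head position shown):
Step 0: [q0]0001100  (head at position 0)
Step 1: move right → 0[q0]001100  (head at position 1)
Step 2: move right → 00[q0]01100  (head at position 2)
Step 3: move right → 000[q0]1100  (head at position 3)
Step 4: move right → 0001[q0]100  (head at position 4)
Step 5: move right → 00011[q0]00  (head at position 5)
Step 6: move right → 000110[q0]0  (head at position 6)
Step 7: move right → 0001100[q0]□  (head at position 7)
Step 8: move left → 000110[q1]0□  (head at position 6)

After 8 steps, the head is at position 6.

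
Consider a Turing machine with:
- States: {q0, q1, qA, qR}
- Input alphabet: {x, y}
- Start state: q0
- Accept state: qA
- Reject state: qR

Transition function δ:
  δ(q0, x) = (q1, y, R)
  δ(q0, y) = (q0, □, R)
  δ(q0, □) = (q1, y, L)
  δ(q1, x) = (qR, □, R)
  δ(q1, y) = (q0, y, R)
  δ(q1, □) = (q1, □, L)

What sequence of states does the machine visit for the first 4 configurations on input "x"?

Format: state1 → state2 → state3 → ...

Execution trace:
Initial: [q0]x
Step 1: δ(q0, x) = (q1, y, R) → y[q1]□
Step 2: δ(q1, □) = (q1, □, L) → [q1]y□
Step 3: δ(q1, y) = (q0, y, R) → y[q0]□

State sequence: q0 → q1 → q1 → q0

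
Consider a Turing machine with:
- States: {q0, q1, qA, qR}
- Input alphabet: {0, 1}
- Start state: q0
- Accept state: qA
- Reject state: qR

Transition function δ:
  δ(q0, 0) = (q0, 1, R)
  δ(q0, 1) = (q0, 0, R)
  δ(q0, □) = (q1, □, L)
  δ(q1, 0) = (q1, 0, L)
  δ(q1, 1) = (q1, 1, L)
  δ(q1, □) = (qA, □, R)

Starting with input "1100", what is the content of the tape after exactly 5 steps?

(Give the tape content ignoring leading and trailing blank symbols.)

Execution trace:
Initial: [q0]1100
Step 1: δ(q0, 1) = (q0, 0, R) → 0[q0]100
Step 2: δ(q0, 1) = (q0, 0, R) → 00[q0]00
Step 3: δ(q0, 0) = (q0, 1, R) → 001[q0]0
Step 4: δ(q0, 0) = (q0, 1, R) → 0011[q0]□
Step 5: δ(q0, □) = (q1, □, L) → 001[q1]1□

After 5 steps, the tape (ignoring leading/trailing blanks) is: 0011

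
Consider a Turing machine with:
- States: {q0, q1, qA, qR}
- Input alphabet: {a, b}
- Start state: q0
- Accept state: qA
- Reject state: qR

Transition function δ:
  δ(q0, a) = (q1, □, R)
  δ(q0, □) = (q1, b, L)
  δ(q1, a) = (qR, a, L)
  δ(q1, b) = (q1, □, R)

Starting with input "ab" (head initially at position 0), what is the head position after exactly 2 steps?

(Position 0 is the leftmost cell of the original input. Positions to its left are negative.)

Execution trace (head position shown):
Step 0: [q0]ab  (head at position 0)
Step 1: move right → □[q1]b  (head at position 1)
Step 2: move right → □□[q1]□  (head at position 2)

After 2 steps, the head is at position 2.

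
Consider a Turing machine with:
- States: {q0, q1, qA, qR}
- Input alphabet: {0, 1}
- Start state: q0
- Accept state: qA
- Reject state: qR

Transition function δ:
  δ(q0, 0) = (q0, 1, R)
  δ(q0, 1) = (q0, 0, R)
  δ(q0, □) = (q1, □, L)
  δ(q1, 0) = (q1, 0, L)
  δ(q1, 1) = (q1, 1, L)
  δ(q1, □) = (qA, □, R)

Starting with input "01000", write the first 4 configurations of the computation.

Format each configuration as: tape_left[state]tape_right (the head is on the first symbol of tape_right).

Transitions applied:
Step 1: δ(q0, 0) = (q0, 1, R)
Step 2: δ(q0, 1) = (q0, 0, R)
Step 3: δ(q0, 0) = (q0, 1, R)

The first 4 configurations are:
[q0]01000 ⊢ 1[q0]1000 ⊢ 10[q0]000 ⊢ 101[q0]00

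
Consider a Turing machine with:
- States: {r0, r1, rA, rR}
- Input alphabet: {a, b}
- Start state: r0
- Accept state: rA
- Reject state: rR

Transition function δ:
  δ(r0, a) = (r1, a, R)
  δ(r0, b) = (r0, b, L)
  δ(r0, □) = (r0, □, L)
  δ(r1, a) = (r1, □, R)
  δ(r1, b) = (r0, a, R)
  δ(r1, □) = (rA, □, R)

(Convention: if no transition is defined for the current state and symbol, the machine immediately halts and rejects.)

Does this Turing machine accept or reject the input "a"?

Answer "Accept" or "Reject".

Execution trace:
Initial: [r0]a
Step 1: δ(r0, a) = (r1, a, R) → a[r1]□
Step 2: δ(r1, □) = (rA, □, R) → a□[rA]□

The machine reaches the accept state rA and halts.

Answer: Accept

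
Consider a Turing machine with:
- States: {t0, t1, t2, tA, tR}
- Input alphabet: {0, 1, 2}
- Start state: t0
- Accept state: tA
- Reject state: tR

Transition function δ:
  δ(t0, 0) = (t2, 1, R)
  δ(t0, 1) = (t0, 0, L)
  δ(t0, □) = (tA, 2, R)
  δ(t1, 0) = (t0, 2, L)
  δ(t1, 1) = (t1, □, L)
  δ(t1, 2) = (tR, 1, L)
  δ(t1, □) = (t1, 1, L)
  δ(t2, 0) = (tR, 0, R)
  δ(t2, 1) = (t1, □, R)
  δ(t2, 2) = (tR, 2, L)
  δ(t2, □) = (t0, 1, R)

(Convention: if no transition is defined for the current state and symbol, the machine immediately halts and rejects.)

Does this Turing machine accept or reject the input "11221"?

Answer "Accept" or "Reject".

Execution trace:
Initial: [t0]11221
Step 1: δ(t0, 1) = (t0, 0, L) → [t0]□01221
Step 2: δ(t0, □) = (tA, 2, R) → 2[tA]01221

The machine reaches the accept state tA and halts.

Answer: Accept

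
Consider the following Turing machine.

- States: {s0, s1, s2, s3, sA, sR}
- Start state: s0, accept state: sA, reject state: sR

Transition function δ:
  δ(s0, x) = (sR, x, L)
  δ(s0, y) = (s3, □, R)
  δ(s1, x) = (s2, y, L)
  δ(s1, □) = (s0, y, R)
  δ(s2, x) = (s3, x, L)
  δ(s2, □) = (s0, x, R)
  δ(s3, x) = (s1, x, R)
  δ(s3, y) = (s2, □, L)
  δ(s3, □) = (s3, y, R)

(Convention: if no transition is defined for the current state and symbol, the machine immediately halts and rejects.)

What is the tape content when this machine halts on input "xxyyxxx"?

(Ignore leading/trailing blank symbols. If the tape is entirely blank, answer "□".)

Execution trace:
Initial: [s0]xxyyxxx
Step 1: δ(s0, x) = (sR, x, L) → [sR]□xxyyxxx

The machine reaches the reject state sR and halts.

Final tape (ignoring leading/trailing blanks): xxyyxxx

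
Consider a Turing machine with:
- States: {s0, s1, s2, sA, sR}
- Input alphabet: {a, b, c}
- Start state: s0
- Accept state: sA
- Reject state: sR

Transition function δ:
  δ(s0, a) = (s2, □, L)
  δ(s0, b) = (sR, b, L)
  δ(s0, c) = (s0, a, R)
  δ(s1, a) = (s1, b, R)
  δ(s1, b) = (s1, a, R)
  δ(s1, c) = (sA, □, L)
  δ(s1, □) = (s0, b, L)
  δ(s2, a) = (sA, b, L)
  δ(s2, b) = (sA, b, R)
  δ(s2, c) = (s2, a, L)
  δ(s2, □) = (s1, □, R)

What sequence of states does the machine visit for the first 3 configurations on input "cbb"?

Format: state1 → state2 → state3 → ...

Execution trace:
Initial: [s0]cbb
Step 1: δ(s0, c) = (s0, a, R) → a[s0]bb
Step 2: δ(s0, b) = (sR, b, L) → [sR]abb

The machine reaches the reject state sR and halts.

State sequence: s0 → s0 → sR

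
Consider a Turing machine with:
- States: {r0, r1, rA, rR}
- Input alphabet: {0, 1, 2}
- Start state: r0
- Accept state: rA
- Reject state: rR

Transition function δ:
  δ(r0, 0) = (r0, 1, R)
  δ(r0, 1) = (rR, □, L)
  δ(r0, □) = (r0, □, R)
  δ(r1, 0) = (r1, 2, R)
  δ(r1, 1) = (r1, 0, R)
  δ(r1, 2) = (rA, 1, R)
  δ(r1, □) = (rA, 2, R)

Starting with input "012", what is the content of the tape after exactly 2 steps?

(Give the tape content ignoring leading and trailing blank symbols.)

Execution trace:
Initial: [r0]012
Step 1: δ(r0, 0) = (r0, 1, R) → 1[r0]12
Step 2: δ(r0, 1) = (rR, □, L) → [rR]1□2

The machine reaches the reject state rR and halts.

After 2 steps, the tape (ignoring leading/trailing blanks) is: 1□2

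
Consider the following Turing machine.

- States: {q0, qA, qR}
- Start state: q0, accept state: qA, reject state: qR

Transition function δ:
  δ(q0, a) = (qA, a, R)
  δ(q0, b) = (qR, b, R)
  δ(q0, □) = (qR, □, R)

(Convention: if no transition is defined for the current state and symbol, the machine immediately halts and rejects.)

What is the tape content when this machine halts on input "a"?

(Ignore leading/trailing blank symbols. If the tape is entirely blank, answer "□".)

Execution trace:
Initial: [q0]a
Step 1: δ(q0, a) = (qA, a, R) → a[qA]□

The machine reaches the accept state qA and halts.

Final tape (ignoring leading/trailing blanks): a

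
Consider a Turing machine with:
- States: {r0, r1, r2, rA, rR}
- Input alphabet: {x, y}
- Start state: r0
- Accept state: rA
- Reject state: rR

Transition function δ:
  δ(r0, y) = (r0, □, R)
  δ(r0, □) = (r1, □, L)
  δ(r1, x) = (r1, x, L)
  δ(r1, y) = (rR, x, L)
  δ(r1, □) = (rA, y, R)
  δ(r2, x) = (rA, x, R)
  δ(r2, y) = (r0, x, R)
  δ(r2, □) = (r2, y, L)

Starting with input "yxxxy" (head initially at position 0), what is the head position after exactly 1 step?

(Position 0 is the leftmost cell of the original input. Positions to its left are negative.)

Execution trace (head position shown):
Step 0: [r0]yxxxy  (head at position 0)
Step 1: move right → □[r0]xxxy  (head at position 1)

After 1 step, the head is at position 1.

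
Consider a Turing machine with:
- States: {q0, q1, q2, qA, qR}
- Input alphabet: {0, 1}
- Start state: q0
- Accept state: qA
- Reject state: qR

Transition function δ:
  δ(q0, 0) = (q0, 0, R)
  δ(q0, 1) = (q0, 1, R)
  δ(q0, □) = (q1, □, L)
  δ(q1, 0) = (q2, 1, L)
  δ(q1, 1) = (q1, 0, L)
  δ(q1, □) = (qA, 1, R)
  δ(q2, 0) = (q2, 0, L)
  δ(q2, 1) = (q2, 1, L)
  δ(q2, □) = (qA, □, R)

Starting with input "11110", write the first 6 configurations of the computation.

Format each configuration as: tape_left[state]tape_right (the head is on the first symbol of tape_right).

Transitions applied:
Step 1: δ(q0, 1) = (q0, 1, R)
Step 2: δ(q0, 1) = (q0, 1, R)
Step 3: δ(q0, 1) = (q0, 1, R)
Step 4: δ(q0, 1) = (q0, 1, R)
Step 5: δ(q0, 0) = (q0, 0, R)

The first 6 configurations are:
[q0]11110 ⊢ 1[q0]1110 ⊢ 11[q0]110 ⊢ 111[q0]10 ⊢ 1111[q0]0 ⊢ 11110[q0]□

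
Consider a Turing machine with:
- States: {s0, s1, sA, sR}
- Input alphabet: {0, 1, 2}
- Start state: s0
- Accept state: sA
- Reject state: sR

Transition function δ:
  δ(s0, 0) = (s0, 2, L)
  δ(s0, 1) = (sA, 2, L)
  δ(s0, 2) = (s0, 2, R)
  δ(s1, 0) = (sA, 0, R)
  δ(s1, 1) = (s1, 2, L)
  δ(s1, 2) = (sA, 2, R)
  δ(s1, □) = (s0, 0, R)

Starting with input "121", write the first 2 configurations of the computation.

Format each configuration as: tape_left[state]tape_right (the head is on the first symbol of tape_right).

Transitions applied:
Step 1: δ(s0, 1) = (sA, 2, L)

The first 2 configurations are:
[s0]121 ⊢ [sA]□221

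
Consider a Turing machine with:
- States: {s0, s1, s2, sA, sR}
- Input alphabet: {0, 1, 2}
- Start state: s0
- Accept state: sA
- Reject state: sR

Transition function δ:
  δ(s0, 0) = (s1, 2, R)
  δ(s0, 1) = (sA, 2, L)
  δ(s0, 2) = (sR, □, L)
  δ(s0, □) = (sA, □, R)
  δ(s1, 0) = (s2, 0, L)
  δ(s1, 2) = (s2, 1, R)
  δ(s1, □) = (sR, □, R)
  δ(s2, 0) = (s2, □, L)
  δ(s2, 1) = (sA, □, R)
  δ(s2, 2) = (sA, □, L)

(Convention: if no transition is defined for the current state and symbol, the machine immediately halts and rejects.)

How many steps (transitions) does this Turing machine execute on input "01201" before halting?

Execution trace:
Initial: [s0]01201
Step 1: δ(s0, 0) = (s1, 2, R) → 2[s1]1201

No transition is defined for δ(s1, 1). By convention the machine halts and rejects.

The machine executed 1 step before halting.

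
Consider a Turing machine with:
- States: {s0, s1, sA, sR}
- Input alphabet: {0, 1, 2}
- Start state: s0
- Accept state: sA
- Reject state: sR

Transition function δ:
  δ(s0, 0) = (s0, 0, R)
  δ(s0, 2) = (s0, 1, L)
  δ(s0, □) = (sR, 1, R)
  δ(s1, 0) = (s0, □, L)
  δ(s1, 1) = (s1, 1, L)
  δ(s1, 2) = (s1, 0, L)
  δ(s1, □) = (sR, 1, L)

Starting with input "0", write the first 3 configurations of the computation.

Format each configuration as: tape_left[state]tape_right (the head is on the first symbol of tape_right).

Transitions applied:
Step 1: δ(s0, 0) = (s0, 0, R)
Step 2: δ(s0, □) = (sR, 1, R)

The first 3 configurations are:
[s0]0 ⊢ 0[s0]□ ⊢ 01[sR]□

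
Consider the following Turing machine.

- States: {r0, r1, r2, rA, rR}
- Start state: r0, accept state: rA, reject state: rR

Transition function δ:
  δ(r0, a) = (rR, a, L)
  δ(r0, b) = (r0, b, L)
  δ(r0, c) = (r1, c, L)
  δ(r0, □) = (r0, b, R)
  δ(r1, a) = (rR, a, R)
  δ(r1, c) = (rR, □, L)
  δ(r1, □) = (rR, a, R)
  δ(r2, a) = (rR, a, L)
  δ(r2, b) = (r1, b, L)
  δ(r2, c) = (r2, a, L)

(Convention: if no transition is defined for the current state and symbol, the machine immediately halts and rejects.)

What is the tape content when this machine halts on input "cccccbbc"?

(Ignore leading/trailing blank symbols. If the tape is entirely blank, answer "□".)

Execution trace:
Initial: [r0]cccccbbc
Step 1: δ(r0, c) = (r1, c, L) → [r1]□cccccbbc
Step 2: δ(r1, □) = (rR, a, R) → a[rR]cccccbbc

The machine reaches the reject state rR and halts.

Final tape (ignoring leading/trailing blanks): acccccbbc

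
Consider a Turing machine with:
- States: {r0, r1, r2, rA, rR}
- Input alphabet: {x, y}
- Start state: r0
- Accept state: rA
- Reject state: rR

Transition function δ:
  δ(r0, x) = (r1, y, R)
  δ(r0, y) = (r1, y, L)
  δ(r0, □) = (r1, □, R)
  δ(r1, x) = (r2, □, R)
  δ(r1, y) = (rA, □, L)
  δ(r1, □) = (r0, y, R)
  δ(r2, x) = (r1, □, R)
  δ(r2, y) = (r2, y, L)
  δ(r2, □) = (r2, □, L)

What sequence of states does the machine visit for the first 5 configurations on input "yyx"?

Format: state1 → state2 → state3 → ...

Execution trace:
Initial: [r0]yyx
Step 1: δ(r0, y) = (r1, y, L) → [r1]□yyx
Step 2: δ(r1, □) = (r0, y, R) → y[r0]yyx
Step 3: δ(r0, y) = (r1, y, L) → [r1]yyyx
Step 4: δ(r1, y) = (rA, □, L) → [rA]□□yyx

The machine reaches the accept state rA and halts.

State sequence: r0 → r1 → r0 → r1 → rA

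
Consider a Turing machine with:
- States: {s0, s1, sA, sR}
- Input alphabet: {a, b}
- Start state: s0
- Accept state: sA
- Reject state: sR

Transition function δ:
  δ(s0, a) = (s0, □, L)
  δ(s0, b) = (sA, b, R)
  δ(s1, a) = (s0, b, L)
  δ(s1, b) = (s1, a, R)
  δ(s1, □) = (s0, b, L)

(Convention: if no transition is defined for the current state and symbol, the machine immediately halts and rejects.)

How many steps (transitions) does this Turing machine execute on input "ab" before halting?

Execution trace:
Initial: [s0]ab
Step 1: δ(s0, a) = (s0, □, L) → [s0]□□b

No transition is defined for δ(s0, □). By convention the machine halts and rejects.

The machine executed 1 step before halting.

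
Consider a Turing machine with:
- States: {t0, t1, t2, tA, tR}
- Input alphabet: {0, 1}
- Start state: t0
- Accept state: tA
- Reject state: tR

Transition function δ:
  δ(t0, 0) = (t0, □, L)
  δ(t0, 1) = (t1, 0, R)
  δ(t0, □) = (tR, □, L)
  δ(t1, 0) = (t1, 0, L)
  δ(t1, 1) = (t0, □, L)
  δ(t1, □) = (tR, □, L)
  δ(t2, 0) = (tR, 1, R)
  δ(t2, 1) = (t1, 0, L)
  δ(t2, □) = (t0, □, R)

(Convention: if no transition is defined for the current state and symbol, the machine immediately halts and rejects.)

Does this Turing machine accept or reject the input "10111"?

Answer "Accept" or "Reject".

Execution trace:
Initial: [t0]10111
Step 1: δ(t0, 1) = (t1, 0, R) → 0[t1]0111
Step 2: δ(t1, 0) = (t1, 0, L) → [t1]00111
Step 3: δ(t1, 0) = (t1, 0, L) → [t1]□00111
Step 4: δ(t1, □) = (tR, □, L) → [tR]□□00111

The machine reaches the reject state tR and halts.

Answer: Reject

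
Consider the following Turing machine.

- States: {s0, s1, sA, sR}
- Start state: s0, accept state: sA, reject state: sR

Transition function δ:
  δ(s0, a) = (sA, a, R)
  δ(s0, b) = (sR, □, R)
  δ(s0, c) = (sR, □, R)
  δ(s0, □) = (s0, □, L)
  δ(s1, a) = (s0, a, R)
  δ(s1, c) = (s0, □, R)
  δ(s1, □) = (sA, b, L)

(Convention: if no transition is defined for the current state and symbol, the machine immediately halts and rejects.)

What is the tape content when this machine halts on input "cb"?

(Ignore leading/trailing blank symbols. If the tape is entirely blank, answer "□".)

Execution trace:
Initial: [s0]cb
Step 1: δ(s0, c) = (sR, □, R) → □[sR]b

The machine reaches the reject state sR and halts.

Final tape (ignoring leading/trailing blanks): b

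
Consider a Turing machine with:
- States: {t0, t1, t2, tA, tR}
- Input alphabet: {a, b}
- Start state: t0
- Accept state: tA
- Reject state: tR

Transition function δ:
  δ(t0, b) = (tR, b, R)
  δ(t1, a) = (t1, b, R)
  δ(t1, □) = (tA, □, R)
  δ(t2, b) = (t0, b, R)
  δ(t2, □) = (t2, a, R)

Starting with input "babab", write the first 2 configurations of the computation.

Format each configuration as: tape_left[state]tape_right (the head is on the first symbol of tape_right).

Transitions applied:
Step 1: δ(t0, b) = (tR, b, R)

The first 2 configurations are:
[t0]babab ⊢ b[tR]abab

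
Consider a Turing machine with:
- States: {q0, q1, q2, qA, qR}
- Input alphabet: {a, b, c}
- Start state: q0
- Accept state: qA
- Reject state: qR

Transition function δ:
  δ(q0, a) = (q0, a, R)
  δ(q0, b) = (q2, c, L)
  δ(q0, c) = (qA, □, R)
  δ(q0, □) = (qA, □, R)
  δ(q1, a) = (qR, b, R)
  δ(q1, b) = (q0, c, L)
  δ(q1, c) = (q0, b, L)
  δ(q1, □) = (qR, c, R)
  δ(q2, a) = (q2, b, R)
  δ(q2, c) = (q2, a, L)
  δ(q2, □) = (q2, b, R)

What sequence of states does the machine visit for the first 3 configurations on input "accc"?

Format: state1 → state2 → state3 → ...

Execution trace:
Initial: [q0]accc
Step 1: δ(q0, a) = (q0, a, R) → a[q0]ccc
Step 2: δ(q0, c) = (qA, □, R) → a□[qA]cc

The machine reaches the accept state qA and halts.

State sequence: q0 → q0 → qA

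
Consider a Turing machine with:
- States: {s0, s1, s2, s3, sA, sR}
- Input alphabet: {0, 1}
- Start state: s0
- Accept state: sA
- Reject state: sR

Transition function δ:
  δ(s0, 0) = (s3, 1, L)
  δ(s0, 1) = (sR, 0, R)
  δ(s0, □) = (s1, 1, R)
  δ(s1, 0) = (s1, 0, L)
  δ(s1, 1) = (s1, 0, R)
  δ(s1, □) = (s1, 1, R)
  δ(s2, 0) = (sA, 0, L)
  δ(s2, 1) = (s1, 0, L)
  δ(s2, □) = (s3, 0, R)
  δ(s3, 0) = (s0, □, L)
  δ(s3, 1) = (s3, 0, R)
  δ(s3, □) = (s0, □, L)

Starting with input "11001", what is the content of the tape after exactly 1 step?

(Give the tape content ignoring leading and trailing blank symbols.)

Execution trace:
Initial: [s0]11001
Step 1: δ(s0, 1) = (sR, 0, R) → 0[sR]1001

The machine reaches the reject state sR and halts.

After 1 step, the tape (ignoring leading/trailing blanks) is: 01001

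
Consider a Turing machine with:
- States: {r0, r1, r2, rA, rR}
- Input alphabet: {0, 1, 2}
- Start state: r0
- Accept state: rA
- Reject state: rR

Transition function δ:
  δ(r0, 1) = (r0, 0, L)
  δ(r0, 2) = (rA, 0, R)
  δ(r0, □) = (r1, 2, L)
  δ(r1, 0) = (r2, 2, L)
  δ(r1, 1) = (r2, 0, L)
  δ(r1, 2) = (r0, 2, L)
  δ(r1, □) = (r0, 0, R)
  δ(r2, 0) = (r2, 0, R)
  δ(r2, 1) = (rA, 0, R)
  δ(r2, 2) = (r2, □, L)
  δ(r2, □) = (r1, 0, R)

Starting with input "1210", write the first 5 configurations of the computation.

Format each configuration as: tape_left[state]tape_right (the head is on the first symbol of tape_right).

Transitions applied:
Step 1: δ(r0, 1) = (r0, 0, L)
Step 2: δ(r0, □) = (r1, 2, L)
Step 3: δ(r1, □) = (r0, 0, R)
Step 4: δ(r0, 2) = (rA, 0, R)

The first 5 configurations are:
[r0]1210 ⊢ [r0]□0210 ⊢ [r1]□20210 ⊢ 0[r0]20210 ⊢ 00[rA]0210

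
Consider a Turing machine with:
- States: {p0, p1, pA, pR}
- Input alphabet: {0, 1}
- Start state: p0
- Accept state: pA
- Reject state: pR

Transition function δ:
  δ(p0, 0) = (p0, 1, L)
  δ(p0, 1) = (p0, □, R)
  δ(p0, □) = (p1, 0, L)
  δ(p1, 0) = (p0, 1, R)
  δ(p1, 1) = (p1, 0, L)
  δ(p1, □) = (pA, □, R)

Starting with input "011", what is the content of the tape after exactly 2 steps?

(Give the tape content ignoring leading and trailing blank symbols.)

Execution trace:
Initial: [p0]011
Step 1: δ(p0, 0) = (p0, 1, L) → [p0]□111
Step 2: δ(p0, □) = (p1, 0, L) → [p1]□0111

After 2 steps, the tape (ignoring leading/trailing blanks) is: 0111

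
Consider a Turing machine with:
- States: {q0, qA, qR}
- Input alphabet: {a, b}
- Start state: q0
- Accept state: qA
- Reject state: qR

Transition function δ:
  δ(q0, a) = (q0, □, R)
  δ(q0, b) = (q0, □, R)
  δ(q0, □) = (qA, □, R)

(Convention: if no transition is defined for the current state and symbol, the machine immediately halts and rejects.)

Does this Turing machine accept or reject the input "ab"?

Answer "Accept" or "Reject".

Execution trace:
Initial: [q0]ab
Step 1: δ(q0, a) = (q0, □, R) → □[q0]b
Step 2: δ(q0, b) = (q0, □, R) → □□[q0]□
Step 3: δ(q0, □) = (qA, □, R) → □□□[qA]□

The machine reaches the accept state qA and halts.

Answer: Accept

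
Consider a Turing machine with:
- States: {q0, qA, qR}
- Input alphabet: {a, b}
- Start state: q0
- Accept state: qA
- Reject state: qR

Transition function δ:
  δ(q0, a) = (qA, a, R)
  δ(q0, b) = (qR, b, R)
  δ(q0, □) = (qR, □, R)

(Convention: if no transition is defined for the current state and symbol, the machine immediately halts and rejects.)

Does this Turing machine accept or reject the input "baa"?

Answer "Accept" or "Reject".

Execution trace:
Initial: [q0]baa
Step 1: δ(q0, b) = (qR, b, R) → b[qR]aa

The machine reaches the reject state qR and halts.

Answer: Reject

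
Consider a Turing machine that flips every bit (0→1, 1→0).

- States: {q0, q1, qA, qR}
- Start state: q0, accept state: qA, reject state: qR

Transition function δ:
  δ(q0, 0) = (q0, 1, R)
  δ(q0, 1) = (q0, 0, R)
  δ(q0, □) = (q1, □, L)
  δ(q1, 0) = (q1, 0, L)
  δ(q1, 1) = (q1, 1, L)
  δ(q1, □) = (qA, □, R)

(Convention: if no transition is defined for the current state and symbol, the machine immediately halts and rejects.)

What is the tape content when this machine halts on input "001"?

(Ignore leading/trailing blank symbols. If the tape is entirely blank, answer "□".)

Execution trace:
Initial: [q0]001
Step 1: δ(q0, 0) = (q0, 1, R) → 1[q0]01
Step 2: δ(q0, 0) = (q0, 1, R) → 11[q0]1
Step 3: δ(q0, 1) = (q0, 0, R) → 110[q0]□
Step 4: δ(q0, □) = (q1, □, L) → 11[q1]0□
Step 5: δ(q1, 0) = (q1, 0, L) → 1[q1]10□
Step 6: δ(q1, 1) = (q1, 1, L) → [q1]110□
Step 7: δ(q1, 1) = (q1, 1, L) → [q1]□110□
Step 8: δ(q1, □) = (qA, □, R) → □[qA]110□

The machine reaches the accept state qA and halts.

Final tape (ignoring leading/trailing blanks): 110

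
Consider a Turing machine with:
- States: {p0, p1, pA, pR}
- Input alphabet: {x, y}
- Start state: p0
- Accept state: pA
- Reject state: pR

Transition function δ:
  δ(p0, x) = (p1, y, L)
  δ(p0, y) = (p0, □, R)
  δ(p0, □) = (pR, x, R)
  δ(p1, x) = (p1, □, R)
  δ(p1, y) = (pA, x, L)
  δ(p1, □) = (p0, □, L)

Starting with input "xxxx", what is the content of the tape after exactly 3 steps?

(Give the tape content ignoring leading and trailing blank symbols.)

Execution trace:
Initial: [p0]xxxx
Step 1: δ(p0, x) = (p1, y, L) → [p1]□yxxx
Step 2: δ(p1, □) = (p0, □, L) → [p0]□□yxxx
Step 3: δ(p0, □) = (pR, x, R) → x[pR]□yxxx

The machine reaches the reject state pR and halts.

After 3 steps, the tape (ignoring leading/trailing blanks) is: x□yxxx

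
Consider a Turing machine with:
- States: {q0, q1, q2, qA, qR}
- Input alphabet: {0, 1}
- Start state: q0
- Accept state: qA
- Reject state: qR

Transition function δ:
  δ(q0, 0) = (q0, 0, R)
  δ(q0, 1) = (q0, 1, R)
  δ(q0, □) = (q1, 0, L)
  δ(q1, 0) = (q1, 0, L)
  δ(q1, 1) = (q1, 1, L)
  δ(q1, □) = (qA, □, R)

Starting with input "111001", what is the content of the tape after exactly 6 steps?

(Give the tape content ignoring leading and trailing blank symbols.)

Execution trace:
Initial: [q0]111001
Step 1: δ(q0, 1) = (q0, 1, R) → 1[q0]11001
Step 2: δ(q0, 1) = (q0, 1, R) → 11[q0]1001
Step 3: δ(q0, 1) = (q0, 1, R) → 111[q0]001
Step 4: δ(q0, 0) = (q0, 0, R) → 1110[q0]01
Step 5: δ(q0, 0) = (q0, 0, R) → 11100[q0]1
Step 6: δ(q0, 1) = (q0, 1, R) → 111001[q0]□

After 6 steps, the tape (ignoring leading/trailing blanks) is: 111001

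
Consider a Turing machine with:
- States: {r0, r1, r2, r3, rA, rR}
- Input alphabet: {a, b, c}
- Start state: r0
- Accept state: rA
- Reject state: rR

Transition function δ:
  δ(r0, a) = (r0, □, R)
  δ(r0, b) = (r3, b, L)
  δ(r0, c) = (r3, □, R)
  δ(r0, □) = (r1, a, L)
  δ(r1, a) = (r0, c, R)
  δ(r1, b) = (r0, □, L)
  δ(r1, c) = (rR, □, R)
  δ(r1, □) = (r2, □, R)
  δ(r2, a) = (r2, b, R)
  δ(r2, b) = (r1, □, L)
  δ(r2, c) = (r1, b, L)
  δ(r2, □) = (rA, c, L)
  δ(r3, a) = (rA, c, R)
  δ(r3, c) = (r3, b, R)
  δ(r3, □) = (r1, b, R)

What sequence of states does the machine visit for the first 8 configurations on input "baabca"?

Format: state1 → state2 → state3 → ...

Execution trace:
Initial: [r0]baabca
Step 1: δ(r0, b) = (r3, b, L) → [r3]□baabca
Step 2: δ(r3, □) = (r1, b, R) → b[r1]baabca
Step 3: δ(r1, b) = (r0, □, L) → [r0]b□aabca
Step 4: δ(r0, b) = (r3, b, L) → [r3]□b□aabca
Step 5: δ(r3, □) = (r1, b, R) → b[r1]b□aabca
Step 6: δ(r1, b) = (r0, □, L) → [r0]b□□aabca
Step 7: δ(r0, b) = (r3, b, L) → [r3]□b□□aabca

State sequence: r0 → r3 → r1 → r0 → r3 → r1 → r0 → r3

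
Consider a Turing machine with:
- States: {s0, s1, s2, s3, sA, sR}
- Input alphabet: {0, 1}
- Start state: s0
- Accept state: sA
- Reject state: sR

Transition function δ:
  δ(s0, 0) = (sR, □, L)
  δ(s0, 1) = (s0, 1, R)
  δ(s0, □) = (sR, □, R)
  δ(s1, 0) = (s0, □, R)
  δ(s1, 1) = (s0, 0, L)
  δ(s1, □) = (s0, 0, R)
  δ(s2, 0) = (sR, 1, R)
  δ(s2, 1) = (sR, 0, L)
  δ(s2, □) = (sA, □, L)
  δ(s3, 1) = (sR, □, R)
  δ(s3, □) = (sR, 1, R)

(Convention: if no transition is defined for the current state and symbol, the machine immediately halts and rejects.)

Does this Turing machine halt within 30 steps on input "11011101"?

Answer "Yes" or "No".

Execution trace:
Initial: [s0]11011101
Step 1: δ(s0, 1) = (s0, 1, R) → 1[s0]1011101
Step 2: δ(s0, 1) = (s0, 1, R) → 11[s0]011101
Step 3: δ(s0, 0) = (sR, □, L) → 1[sR]1□11101

The machine reaches the reject state sR and halts.
The machine halted after 3 steps (within the 30-step bound).

Answer: Yes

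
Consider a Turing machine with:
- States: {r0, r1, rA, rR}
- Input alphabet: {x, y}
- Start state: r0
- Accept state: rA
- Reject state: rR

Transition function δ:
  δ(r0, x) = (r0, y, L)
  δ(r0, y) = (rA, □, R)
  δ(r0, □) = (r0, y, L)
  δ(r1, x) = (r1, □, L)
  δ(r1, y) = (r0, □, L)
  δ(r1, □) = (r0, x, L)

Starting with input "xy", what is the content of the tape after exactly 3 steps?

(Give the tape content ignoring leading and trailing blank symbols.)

Execution trace:
Initial: [r0]xy
Step 1: δ(r0, x) = (r0, y, L) → [r0]□yy
Step 2: δ(r0, □) = (r0, y, L) → [r0]□yyy
Step 3: δ(r0, □) = (r0, y, L) → [r0]□yyyy

After 3 steps, the tape (ignoring leading/trailing blanks) is: yyyy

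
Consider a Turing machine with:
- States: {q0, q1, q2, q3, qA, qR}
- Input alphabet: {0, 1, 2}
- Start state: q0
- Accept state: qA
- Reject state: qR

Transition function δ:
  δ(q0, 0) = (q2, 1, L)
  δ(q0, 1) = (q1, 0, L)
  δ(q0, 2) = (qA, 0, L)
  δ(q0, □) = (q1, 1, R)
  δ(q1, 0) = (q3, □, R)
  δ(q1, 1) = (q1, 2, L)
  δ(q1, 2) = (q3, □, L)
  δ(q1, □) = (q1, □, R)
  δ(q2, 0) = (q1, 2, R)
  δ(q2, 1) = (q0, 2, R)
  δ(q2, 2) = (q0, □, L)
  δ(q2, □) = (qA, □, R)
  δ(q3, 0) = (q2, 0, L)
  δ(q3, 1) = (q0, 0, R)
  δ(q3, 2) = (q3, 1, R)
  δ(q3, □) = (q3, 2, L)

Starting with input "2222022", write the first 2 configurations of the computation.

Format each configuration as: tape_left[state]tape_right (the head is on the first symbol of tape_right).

Transitions applied:
Step 1: δ(q0, 2) = (qA, 0, L)

The first 2 configurations are:
[q0]2222022 ⊢ [qA]□0222022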